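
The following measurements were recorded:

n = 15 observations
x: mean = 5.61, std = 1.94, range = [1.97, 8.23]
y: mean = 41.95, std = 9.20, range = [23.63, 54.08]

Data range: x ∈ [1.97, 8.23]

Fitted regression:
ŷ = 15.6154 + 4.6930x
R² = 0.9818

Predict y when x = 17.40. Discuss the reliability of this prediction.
ŷ = 97.2736 (extrapolation — x = 17.40 lies outside [1.97, 8.23], so reliability is low).

Prediction calculation:
ŷ = 15.6154 + 4.6930 × 17.40
ŷ = 97.2736

Reliability:
- Data range: x ∈ [1.97, 8.23]
- Prediction point: x = 17.40 is 9.17 units above the observed range → this is EXTRAPOLATION, not interpolation

Why that matters here:
- R² describes fit only over the sampled x values; it says nothing about behaviour beyond them
- There are no observations near this x to validate the fitted line there
- Real relationships often flatten, saturate, or turn nonlinear at extremes

The R² = 0.9818 only validates the fit within [1.97, 8.23]; treat ŷ = 97.2736 with caution.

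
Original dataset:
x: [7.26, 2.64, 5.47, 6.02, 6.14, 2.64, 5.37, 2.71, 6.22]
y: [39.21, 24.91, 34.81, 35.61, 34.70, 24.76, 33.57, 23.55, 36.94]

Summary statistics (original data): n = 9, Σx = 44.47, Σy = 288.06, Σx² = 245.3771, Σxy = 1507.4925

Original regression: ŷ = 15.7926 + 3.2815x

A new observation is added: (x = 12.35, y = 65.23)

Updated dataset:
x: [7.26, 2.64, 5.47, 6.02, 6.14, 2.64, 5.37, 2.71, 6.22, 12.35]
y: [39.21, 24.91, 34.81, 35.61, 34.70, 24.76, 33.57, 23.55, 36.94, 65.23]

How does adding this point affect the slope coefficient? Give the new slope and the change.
The slope changes from 3.2815 to 4.0732 (change of +0.7917, or +24.1%).

The new point has HIGH LEVERAGE: x = 12.35 is far from the original mean x̄ = 44.47/9 ≈ 4.94 (original range [2.64, 7.26]).

Step 1: Update the sums with the new point (n goes from 9 to 10)
Σx  = 44.47 + 12.35 = 56.82
Σy  = 288.06 + 65.23 = 353.29
Σx² = 245.3771 + 12.35² = 245.3771 + 152.5225 = 397.8996
Σxy = 1507.4925 + 12.35×65.23 = 1507.4925 + 805.5905 = 2313.0830

Step 2: Recompute the slope with b₁ = (nΣxy − ΣxΣy) / (nΣx² − (Σx)²)
Numerator   = 10×2313.0830 − 56.82×353.29 = 23130.8300 − 20073.9378 = 3056.8922
Denominator = 10×397.8996 − 56.82² = 3978.9960 − 3228.5124 = 750.4836
b₁(new) = 3056.8922 / 750.4836 = 4.0732

(Same formula on the original sums: (9×1507.4925 − 44.47×288.06) / (9×245.3771 − 44.47²) = 757.4043 / 230.8130 = 3.2815, matching the given fit.)

Step 3: Change in slope
Δβ₁ = 4.0732 − 3.2815 = +0.7917
Relative change = +0.7917 / 3.2815 × 100% = +24.1%
→ the slope increases when the point is added.

A high-leverage point only changes the slope if it is off the original line; here y = 65.23 is above the original trend, so the slope increases.
In practice: investigate whether it comes from the same population as the rest of the sample; examine leverage (hᵢ) and Cook's distance rather than deleting it automatically.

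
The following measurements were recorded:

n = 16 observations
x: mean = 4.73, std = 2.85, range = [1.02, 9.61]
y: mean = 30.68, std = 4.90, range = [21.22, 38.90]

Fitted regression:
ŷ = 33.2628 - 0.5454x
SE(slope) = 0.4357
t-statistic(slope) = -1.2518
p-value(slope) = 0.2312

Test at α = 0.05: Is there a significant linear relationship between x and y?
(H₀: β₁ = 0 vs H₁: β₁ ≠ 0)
Since p-value = 0.2312 ≥ α = 0.05, fail to reject H₀ — the slope is not significantly different from 0.

Hypothesis test for the slope coefficient:

H₀: β₁ = 0 (no linear relationship)
H₁: β₁ ≠ 0 (linear relationship exists)

Test statistic: t = β̂₁ / SE(β̂₁) = -0.5454 / 0.4357 = -1.2518

The p-value (0.2312) is the probability, under H₀, of a t-statistic at least as extreme as |t| = 1.2518 (two-sided, df = n − 2 = 14).

Decision rule: reject H₀ if p-value < α.
p-value = 0.2312 ≥ α = 0.05 → fail to reject H₀.

There is not sufficient evidence at the 5% significance level to conclude that a linear relationship exists between x and y.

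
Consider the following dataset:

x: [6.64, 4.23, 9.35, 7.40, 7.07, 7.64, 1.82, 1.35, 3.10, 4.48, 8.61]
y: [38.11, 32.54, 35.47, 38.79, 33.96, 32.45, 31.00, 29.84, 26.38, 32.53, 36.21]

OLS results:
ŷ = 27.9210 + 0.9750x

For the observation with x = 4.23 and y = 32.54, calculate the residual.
Residual = 0.4947

The residual is the difference between the actual value and the predicted value:

Residual = y - ŷ

Step 1: Calculate predicted value
ŷ = 27.9210 + 0.9750 × 4.23
ŷ = 32.0453

Step 2: Calculate residual
Residual = 32.54 - 32.0453
Residual = 0.4947

Interpretation: the model underestimates the actual value by 0.4947 at this point (positive residual → observation lies above the fitted line).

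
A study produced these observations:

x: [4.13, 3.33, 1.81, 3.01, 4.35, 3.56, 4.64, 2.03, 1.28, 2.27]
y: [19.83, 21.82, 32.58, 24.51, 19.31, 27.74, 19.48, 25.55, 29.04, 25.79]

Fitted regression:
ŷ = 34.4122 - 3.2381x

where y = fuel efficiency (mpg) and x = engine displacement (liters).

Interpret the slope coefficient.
For each additional liter of engine displacement, predicted fuel efficiency decreases by approximately 3.2381 mpg.

The slope β₁ = -3.2381 gives the rate at which the fitted fuel efficiency changes with engine displacement.

Interpretation:
- Engine displacement up by 1 liter → predicted fuel efficiency decreases by 3.2381 mpg
- The effect is assumed constant over the observed range of x (linearity)
- The sign (−) gives the direction; the magnitude 3.2381 gives the size of the effect per liter

The intercept β₀ = 34.4122 is the predicted fuel efficiency when engine displacement = 0; since the smallest observed x is 1.28, this is an extrapolation and mainly anchors the line.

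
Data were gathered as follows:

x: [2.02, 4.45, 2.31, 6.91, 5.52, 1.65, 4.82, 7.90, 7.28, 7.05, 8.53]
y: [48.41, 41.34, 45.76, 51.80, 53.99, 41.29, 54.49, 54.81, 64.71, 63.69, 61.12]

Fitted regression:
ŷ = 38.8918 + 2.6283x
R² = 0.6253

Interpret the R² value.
About 62.53% of the variability in y is accounted for by the regression on x (R² = 0.6253) — a moderate linear fit.

R² = 1 − SS_res/SS_tot compares the residual scatter to the total scatter of y about its mean.

Here R² = 0.6253:
- Explained: 62.53% of the variation in y
- Unexplained (residual): 100% − 62.53% = 37.47%
- Rule of thumb (below 0.3 weak; 0.3 to below 0.7 moderate; 0.7 and above strong) → moderate

Equivalently, for simple linear regression R² = r², so |r| = √0.6253 ≈ 0.7908.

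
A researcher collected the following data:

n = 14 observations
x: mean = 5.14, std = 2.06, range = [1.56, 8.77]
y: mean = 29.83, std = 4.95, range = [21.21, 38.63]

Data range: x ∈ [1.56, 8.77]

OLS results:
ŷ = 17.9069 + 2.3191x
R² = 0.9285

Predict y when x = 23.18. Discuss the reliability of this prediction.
ŷ = 71.6636 (extrapolation — x = 23.18 lies outside [1.56, 8.77], so reliability is low).

Prediction calculation:
ŷ = 17.9069 + 2.3191 × 23.18
ŷ = 71.6636

Reliability:
- Data range: x ∈ [1.56, 8.77]
- Prediction point: x = 23.18 is 14.41 units above the observed range → this is EXTRAPOLATION, not interpolation

Why that matters here:
- Real relationships often flatten, saturate, or turn nonlinear at extremes
- The linear relationship may not hold outside the observed range
- R² describes fit only over the sampled x values; it says nothing about behaviour beyond them

Report the number if required, but flag clearly that it is an extrapolation.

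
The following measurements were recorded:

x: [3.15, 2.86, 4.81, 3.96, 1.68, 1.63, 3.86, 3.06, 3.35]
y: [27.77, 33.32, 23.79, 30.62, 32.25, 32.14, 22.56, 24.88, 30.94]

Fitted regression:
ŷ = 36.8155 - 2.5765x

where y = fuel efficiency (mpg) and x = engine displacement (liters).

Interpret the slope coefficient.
For each additional liter of engine displacement, predicted fuel efficiency decreases by approximately 2.5765 mpg.

The slope β₁ = -2.5765 gives the rate at which the fitted fuel efficiency changes with engine displacement.

Interpretation:
- Engine displacement up by 1 liter → predicted fuel efficiency decreases by 2.5765 mpg
- The effect is assumed constant over the observed range of x (linearity)
- The sign (−) gives the direction; the magnitude 2.5765 gives the size of the effect per liter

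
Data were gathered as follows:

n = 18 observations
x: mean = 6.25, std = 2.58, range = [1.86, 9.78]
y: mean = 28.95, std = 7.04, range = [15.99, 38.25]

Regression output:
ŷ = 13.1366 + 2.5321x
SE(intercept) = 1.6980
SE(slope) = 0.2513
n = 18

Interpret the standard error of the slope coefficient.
SE(β̂₁) = 0.2513 is the estimated standard deviation of the slope estimate across repeated samples; relative to β̂₁ = 2.5321 that is 9.9%, a precise estimate.

What SE measures:
- The standard error quantifies the sampling variability of the coefficient estimate
- It is the estimated standard deviation of β̂₁ across hypothetical repeated samples of the same size
- Smaller SE → more precise estimate

Relative precision:
- SE / |β̂₁| = 0.2513 / 2.5321 = 9.9%
- Rule of thumb (under 20%: precise; 20% to under 50%: moderately precise; 50% or more: imprecise) → precise

Link to interval estimation: a confidence interval for β₁ is β̂₁ ± t* × 0.2513, so SE sets the half-width per unit of t*.

What drives SE(β̂₁): more residual scatter → larger SE; wider spread of x values → smaller SE.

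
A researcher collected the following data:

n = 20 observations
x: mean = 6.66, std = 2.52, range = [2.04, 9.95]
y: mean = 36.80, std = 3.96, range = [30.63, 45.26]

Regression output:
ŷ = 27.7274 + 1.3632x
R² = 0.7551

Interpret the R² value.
About 75.51% of the variability in y is accounted for by the regression on x (R² = 0.7551) — a strong linear fit.

R² (coefficient of determination) measures the proportion of variance in y explained by the regression model.

Here R² = 0.7551:
- Explained: 75.51% of the variation in y
- Unexplained (residual): 100% − 75.51% = 24.49%
- Rule of thumb (below 0.3 weak; 0.3 to below 0.7 moderate; 0.7 and above strong) → strong

Equivalently, for simple linear regression R² = r², so |r| = √0.7551 ≈ 0.8690.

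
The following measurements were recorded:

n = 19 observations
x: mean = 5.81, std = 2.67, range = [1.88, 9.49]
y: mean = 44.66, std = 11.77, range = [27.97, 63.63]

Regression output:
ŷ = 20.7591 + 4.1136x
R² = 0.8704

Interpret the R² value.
R² = 0.8704 means 87.04% of the variation in y is explained by the linear relationship with x. This indicates a strong fit.

R² (coefficient of determination) measures the proportion of variance in y explained by the regression model.

Here R² = 0.8704:
- Explained: 87.04% of the variation in y
- Unexplained (residual): 100% − 87.04% = 12.96%
- Rule of thumb (below 0.3 weak; 0.3 to below 0.7 moderate; 0.7 and above strong) → strong

Note: R² says nothing about causation, and a high R² does not by itself mean the linear form is appropriate — check the residuals.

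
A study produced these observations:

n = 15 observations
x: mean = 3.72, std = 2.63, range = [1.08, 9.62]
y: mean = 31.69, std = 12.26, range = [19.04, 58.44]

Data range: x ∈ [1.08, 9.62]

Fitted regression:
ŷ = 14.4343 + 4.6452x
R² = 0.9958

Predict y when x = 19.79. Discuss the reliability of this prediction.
ŷ = 106.3628 (extrapolation — x = 19.79 lies outside [1.08, 9.62], so reliability is low).

Prediction calculation:
ŷ = 14.4343 + 4.6452 × 19.79
ŷ = 106.3628

Reliability:
- Data range: x ∈ [1.08, 9.62]
- Prediction point: x = 19.79 is 10.17 units above the observed range → this is EXTRAPOLATION, not interpolation

Why that matters here:
- The linear relationship may not hold outside the observed range
- Real relationships often flatten, saturate, or turn nonlinear at extremes
- The standard error of prediction grows with (x − x̄)², and x = 19.79 is far from x̄ = 3.72

A defensible statement: 'if the linear trend continued to x = 19.79, y would be about 106.3628' — the premise is untested.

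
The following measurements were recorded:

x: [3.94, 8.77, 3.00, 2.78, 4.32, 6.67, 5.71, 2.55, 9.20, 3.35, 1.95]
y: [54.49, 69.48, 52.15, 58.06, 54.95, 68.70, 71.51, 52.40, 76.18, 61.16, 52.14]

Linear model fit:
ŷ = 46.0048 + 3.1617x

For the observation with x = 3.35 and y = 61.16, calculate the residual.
Residual = 4.5635

The residual is the difference between the actual value and the predicted value:

Residual = y - ŷ

Step 1: Calculate predicted value
ŷ = 46.0048 + 3.1617 × 3.35
ŷ = 56.5965

Step 2: Calculate residual
Residual = 61.16 - 56.5965
Residual = 4.5635

The residual is positive, so the observed y = 61.16 sits above the regression line (the line underestimates it by 4.5635).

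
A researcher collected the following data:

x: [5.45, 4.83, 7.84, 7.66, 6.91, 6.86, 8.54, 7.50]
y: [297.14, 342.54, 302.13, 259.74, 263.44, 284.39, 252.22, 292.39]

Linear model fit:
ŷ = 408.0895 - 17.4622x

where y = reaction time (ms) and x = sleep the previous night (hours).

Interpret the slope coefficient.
An increase of one hour in sleep is associated with a 17.4622 ms decrease in predicted reaction time.

β₁ = -17.4622 is the change in predicted reaction time (ms) per additional hour of sleep.

Interpretation:
- Sleep up by 1 hour → predicted reaction time decreases by 17.4622 ms
- The effect is assumed constant over the observed range of x (linearity)
- The slope describes association in these data, not necessarily a causal effect

(β₀ = 408.0895 is the fitted value at x = 0 and is not part of the slope interpretation.)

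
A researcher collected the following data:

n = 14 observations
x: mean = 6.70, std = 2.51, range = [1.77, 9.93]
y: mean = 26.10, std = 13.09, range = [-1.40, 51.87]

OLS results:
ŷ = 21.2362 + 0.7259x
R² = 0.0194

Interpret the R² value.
R² = 0.0194 means 1.94% of the variation in y is explained by the linear relationship with x. This indicates a weak fit.

R² = 1 − SS_res/SS_tot compares the residual scatter to the total scatter of y about its mean.

Here R² = 0.0194:
- Explained: 1.94% of the variation in y
- Unexplained (residual): 100% − 1.94% = 98.06%
- Rule of thumb (below 0.3 weak; 0.3 to below 0.7 moderate; 0.7 and above strong) → weak

Calculation: R² = 1 − (SS_res / SS_tot), where SS_res is the sum of squared residuals and SS_tot the total sum of squares.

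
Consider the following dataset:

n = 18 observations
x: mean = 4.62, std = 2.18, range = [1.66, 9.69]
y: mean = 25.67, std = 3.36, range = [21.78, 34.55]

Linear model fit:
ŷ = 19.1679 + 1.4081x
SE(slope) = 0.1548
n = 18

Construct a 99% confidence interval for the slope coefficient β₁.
The 99% CI for β₁ is (0.9560, 1.8602)

Confidence interval for the slope:

The 99% CI for β₁ is: β̂₁ ± t*(α/2, n-2) × SE(β̂₁)

Step 1: Find critical t-value
- Confidence level = 0.99
- Degrees of freedom = n - 2 = 18 - 2 = 16
- t*(α/2, 16) = 2.9208

Step 2: Calculate margin of error
Margin = 2.9208 × 0.1548 = 0.4521

Step 3: Construct interval
CI = 1.4081 ± 0.4521
CI = (0.9560, 1.8602)

Interpretation: We are 99% confident that the true slope β₁ lies between 0.9560 and 1.8602.
The interval does not include 0, suggesting a significant linear relationship.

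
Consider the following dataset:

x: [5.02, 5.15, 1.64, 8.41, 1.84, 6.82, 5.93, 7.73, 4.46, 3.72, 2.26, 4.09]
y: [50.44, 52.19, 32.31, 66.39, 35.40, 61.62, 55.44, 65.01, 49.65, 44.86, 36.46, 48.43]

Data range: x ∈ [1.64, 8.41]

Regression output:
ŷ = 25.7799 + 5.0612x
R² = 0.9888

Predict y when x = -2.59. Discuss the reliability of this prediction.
ŷ = 12.6714, but this is extrapolation (below the data range [1.64, 8.41]) and may be unreliable.

Prediction calculation:
ŷ = 25.7799 + 5.0612 × (-2.59)
ŷ = 12.6714

Reliability:
- Data range: x ∈ [1.64, 8.41]
- Prediction point: x = -2.59 is 4.23 units below the observed range → this is EXTRAPOLATION, not interpolation

Why that matters here:
- R² describes fit only over the sampled x values; it says nothing about behaviour beyond them
- The standard error of prediction grows with (x − x̄)², and x = -2.59 is far from x̄ = 4.76

A defensible statement: 'if the linear trend continued to x = -2.59, y would be about 12.6714' — the premise is untested.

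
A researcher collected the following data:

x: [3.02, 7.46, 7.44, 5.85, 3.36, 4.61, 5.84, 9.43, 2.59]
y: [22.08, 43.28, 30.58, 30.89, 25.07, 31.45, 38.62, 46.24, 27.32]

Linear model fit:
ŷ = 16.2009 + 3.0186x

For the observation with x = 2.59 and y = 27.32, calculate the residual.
Residual = 3.3009

The residual is the difference between the actual value and the predicted value:

Residual = y - ŷ

Step 1: Calculate predicted value
ŷ = 16.2009 + 3.0186 × 2.59
ŷ = 24.0191

Step 2: Calculate residual
Residual = 27.32 - 24.0191
Residual = 3.3009

Sign check: y > ŷ, so the point is above the line and the fit underestimates here.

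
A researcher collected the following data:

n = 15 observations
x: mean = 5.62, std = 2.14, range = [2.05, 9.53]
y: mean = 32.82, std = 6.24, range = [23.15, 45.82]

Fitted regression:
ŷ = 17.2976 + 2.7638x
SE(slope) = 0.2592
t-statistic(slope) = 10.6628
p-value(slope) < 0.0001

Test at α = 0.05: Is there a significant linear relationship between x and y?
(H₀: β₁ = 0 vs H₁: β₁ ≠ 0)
Since p-value < 0.0001 < α = 0.05, reject H₀ — the slope is significantly different from 0.

Hypothesis test for the slope coefficient:

H₀: β₁ = 0 (no linear relationship)
H₁: β₁ ≠ 0 (linear relationship exists)

Test statistic: t = β̂₁ / SE(β̂₁) = 2.7638 / 0.2592 = 10.6628

The p-value (<0.0001) is the probability, under H₀, of a t-statistic at least as extreme as |t| = 10.6628 (two-sided, df = n − 2 = 13).

Decision rule: reject H₀ if p-value < α.
p-value < 0.0001 < α = 0.05 → reject H₀.

There is sufficient evidence at the 5% significance level to conclude that a linear relationship exists between x and y.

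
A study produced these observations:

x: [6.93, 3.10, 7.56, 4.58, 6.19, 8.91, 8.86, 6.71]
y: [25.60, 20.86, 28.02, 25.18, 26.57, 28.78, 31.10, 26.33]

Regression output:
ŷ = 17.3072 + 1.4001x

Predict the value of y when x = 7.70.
ŷ = 28.0880

Plug x = 7.70 into the fitted line:

ŷ = 17.3072 + 1.4001 × 7.70
ŷ = 17.3072 + 10.7808
ŷ = 28.0880

This is a point prediction; actual observations scatter around it by roughly the residual standard deviation.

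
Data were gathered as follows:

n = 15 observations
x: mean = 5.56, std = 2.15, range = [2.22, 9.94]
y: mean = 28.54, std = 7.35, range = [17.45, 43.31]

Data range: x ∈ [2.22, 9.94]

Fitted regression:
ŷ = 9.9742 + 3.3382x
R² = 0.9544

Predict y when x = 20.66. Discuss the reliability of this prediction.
ŷ = 78.9414, but this is extrapolation (above the data range [2.22, 9.94]) and may be unreliable.

Prediction calculation:
ŷ = 9.9742 + 3.3382 × 20.66
ŷ = 78.9414

Reliability:
- Data range: x ∈ [2.22, 9.94]
- Prediction point: x = 20.66 is 10.72 units above the observed range → this is EXTRAPOLATION, not interpolation

Why that matters here:
- The linear relationship may not hold outside the observed range
- Real relationships often flatten, saturate, or turn nonlinear at extremes

The R² = 0.9544 only validates the fit within [2.22, 9.94]; treat ŷ = 78.9414 with caution.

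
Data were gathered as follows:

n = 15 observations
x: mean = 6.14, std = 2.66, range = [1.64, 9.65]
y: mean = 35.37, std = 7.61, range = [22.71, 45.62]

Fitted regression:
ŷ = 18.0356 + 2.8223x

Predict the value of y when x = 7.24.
ŷ = 38.4691

To predict y for x = 7.24, substitute into the regression equation:

ŷ = 18.0356 + 2.8223 × 7.24
ŷ = 18.0356 + 20.4335
ŷ = 38.4691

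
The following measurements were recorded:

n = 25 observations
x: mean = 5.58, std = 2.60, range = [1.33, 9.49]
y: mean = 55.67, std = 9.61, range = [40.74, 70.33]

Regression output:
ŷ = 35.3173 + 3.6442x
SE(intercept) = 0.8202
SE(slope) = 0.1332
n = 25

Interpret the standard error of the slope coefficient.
SE(slope) = 0.1332 measures the uncertainty in the estimated slope. The coefficient is estimated precisely (SE/|β̂₁| = 3.7%).

What SE measures:
- The standard error quantifies the sampling variability of the coefficient estimate
- It is the estimated standard deviation of β̂₁ across hypothetical repeated samples of the same size
- Smaller SE → more precise estimate

Relative precision:
- SE / |β̂₁| = 0.1332 / 3.6442 = 3.7%
- Rule of thumb (under 20%: precise; 20% to under 50%: moderately precise; 50% or more: imprecise) → precise

Rough 95% range (±2 SE): 3.6442 ± 0.2664 → (3.3778, 3.9106).

What drives SE(β̂₁): wider spread of x values → smaller SE; larger n (here n = 25) → smaller SE; more residual scatter → larger SE.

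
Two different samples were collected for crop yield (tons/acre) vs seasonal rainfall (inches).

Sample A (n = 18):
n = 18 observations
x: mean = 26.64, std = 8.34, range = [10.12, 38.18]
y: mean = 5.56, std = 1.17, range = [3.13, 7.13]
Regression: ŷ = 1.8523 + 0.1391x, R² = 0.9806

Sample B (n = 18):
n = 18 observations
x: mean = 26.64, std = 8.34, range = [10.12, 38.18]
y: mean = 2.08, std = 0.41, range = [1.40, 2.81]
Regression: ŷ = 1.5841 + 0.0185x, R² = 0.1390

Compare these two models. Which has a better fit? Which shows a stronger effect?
Model A has the better fit (R² = 0.9806 vs 0.1390). Model A shows the stronger effect (|β₁| = 0.1391 vs 0.0185).

Model Comparison:

Fit — compare R²:
- Model A: R² = 0.9806 → 98.06% of variance in crop yield explained
- Model B: R² = 0.1390 → 13.90% of variance in crop yield explained
- 0.9806 > 0.1390 → Model A has the better fit

Strength of effect — compare |β₁|:
- Model A: β₁ = 0.1391 → predicted crop yield rises 0.1391 tons/acre per additional inch of rainfall
- Model B: β₁ = 0.0185 → predicted crop yield rises 0.0185 tons/acre per additional inch of rainfall
- |0.1391| > |0.0185| → Model A shows the stronger marginal effect

Note: The two samples could reflect different populations, time periods, or measurement quality.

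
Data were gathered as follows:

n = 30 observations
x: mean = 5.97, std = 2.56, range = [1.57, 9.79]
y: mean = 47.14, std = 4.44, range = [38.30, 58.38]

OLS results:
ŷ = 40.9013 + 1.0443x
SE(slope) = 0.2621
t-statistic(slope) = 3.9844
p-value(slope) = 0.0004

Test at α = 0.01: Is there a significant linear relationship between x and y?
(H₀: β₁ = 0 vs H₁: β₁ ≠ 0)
p-value = 0.0004 < α = 0.01, so we reject H₀. The relationship is significant.

Hypothesis test for the slope coefficient:

H₀: β₁ = 0 (no linear relationship)
H₁: β₁ ≠ 0 (linear relationship exists)

Test statistic: t = β̂₁ / SE(β̂₁) = 1.0443 / 0.2621 = 3.9844

p = 0.0004: how often a slope estimate this far from 0 (in SE units) would arise by chance if β₁ were truly 0.

Decision rule: reject H₀ if p-value < α.
p-value = 0.0004 < α = 0.01 → reject H₀.

There is sufficient evidence at the 1% significance level to conclude that a linear relationship exists between x and y.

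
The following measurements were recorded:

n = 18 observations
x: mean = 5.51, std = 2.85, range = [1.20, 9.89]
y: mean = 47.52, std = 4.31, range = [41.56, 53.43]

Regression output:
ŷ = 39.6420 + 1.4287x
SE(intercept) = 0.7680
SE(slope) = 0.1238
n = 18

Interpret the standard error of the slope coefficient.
SE(β̂₁) = 0.1238 is the estimated standard deviation of the slope estimate across repeated samples; relative to β̂₁ = 1.4287 that is 8.7%, a precise estimate.

What SE measures:
- The standard error quantifies the sampling variability of the coefficient estimate
- It is the estimated standard deviation of β̂₁ across hypothetical repeated samples of the same size
- Smaller SE → more precise estimate

Relative precision:
- SE / |β̂₁| = 0.1238 / 1.4287 = 8.7%
- Rule of thumb (under 20%: precise; 20% to under 50%: moderately precise; 50% or more: imprecise) → precise

Rough 95% range (±2 SE): 1.4287 ± 0.2476 → (1.1811, 1.6763).

What drives SE(β̂₁): more residual scatter → larger SE.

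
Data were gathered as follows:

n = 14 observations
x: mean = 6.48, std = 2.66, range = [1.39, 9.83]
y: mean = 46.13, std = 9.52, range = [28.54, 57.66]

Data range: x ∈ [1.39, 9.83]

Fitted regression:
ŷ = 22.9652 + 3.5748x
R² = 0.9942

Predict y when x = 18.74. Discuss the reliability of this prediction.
ŷ = 89.9570, but this is extrapolation (above the data range [1.39, 9.83]) and may be unreliable.

Prediction calculation:
ŷ = 22.9652 + 3.5748 × 18.74
ŷ = 89.9570

Reliability:
- Data range: x ∈ [1.39, 9.83]
- Prediction point: x = 18.74 is 8.91 units above the observed range → this is EXTRAPOLATION, not interpolation

Why that matters here:
- There are no observations near this x to validate the fitted line there
- The standard error of prediction grows with (x − x̄)², and x = 18.74 is far from x̄ = 6.48

Report the number if required, but flag clearly that it is an extrapolation.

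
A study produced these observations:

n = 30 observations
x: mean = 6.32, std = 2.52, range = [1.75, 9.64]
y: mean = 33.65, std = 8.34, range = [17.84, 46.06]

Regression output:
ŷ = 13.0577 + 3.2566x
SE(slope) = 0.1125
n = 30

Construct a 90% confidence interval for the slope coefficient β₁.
The 90% CI for β₁ is (3.0652, 3.4480)

Confidence interval for the slope:

The 90% CI for β₁ is: β̂₁ ± t*(α/2, n-2) × SE(β̂₁)

Step 1: Find critical t-value
- Confidence level = 0.9
- Degrees of freedom = n - 2 = 30 - 2 = 28
- t*(α/2, 28) = 1.7011

Step 2: Calculate margin of error
Margin = 1.7011 × 0.1125 = 0.1914

Step 3: Construct interval
CI = 3.2566 ± 0.1914
CI = (3.0652, 3.4480)

Interpretation: intervals built this way capture the true β₁ in 90% of repeated samples; here the plausible range for the per-unit effect of x on y is 3.0652 to 3.4480.
The interval does not include 0, suggesting a significant linear relationship.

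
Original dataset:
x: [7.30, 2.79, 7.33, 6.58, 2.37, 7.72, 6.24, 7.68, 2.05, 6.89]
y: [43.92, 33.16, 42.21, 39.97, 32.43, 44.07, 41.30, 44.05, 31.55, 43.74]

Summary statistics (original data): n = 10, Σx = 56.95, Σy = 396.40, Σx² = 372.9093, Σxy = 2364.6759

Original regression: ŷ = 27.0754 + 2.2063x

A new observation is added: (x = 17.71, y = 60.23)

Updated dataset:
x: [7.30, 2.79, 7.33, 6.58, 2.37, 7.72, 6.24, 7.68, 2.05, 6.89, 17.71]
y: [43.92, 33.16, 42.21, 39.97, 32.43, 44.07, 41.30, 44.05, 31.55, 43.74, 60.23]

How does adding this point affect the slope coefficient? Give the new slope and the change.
Adding the point moves β₁ from 2.2063 to 1.8468, i.e. it decreases by 0.3595 (-16.3%).

x = 17.71 lies well outside the original x-range [2.05, 7.72] (x̄ ≈ 5.70), so this observation has high leverage and can move the slope substantially.

Step 1: Update the sums with the new point (n goes from 10 to 11)
Σx  = 56.95 + 17.71 = 74.66
Σy  = 396.40 + 60.23 = 456.63
Σx² = 372.9093 + 17.71² = 372.9093 + 313.6441 = 686.5534
Σxy = 2364.6759 + 17.71×60.23 = 2364.6759 + 1066.6733 = 3431.3492

Step 2: Recompute the slope with b₁ = (nΣxy − ΣxΣy) / (nΣx² − (Σx)²)
Numerator   = 11×3431.3492 − 74.66×456.63 = 37744.8412 − 34091.9958 = 3652.8454
Denominator = 11×686.5534 − 74.66² = 7552.0874 − 5574.1156 = 1977.9718
b₁(new) = 3652.8454 / 1977.9718 = 1.8468

(Same formula on the original sums: (10×2364.6759 − 56.95×396.40) / (10×372.9093 − 56.95²) = 1071.7790 / 485.7905 = 2.2063, matching the given fit.)

Step 3: Change in slope
Δβ₁ = 1.8468 − 2.2063 = -0.3595
Relative change = -0.3595 / 2.2063 × 100% = -16.3%
→ the slope decreases when the point is added.

Because the point sits below the extension of the original line at a high-leverage x, it tilts the fit down.
In practice: check such a point for data-entry or measurement error; examine leverage (hᵢ) and Cook's distance rather than deleting it automatically.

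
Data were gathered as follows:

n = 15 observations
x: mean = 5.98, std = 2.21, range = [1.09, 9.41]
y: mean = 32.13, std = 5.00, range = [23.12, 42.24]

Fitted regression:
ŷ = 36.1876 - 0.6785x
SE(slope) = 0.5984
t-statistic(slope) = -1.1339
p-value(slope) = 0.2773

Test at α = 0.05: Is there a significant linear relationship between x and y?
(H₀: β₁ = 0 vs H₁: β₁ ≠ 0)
Since p-value = 0.2773 ≥ α = 0.05, fail to reject H₀ — the slope is not significantly different from 0.

Hypothesis test for the slope coefficient:

H₀: β₁ = 0 (no linear relationship)
H₁: β₁ ≠ 0 (linear relationship exists)

Test statistic: t = β̂₁ / SE(β̂₁) = -0.6785 / 0.5984 = -1.1339

p = 0.2773: how often a slope estimate this far from 0 (in SE units) would arise by chance if β₁ were truly 0.

Decision rule: reject H₀ if p-value < α.
p-value = 0.2773 ≥ α = 0.05 → fail to reject H₀.

Conclusion: the linear association between x and y is not significant at the 5% level.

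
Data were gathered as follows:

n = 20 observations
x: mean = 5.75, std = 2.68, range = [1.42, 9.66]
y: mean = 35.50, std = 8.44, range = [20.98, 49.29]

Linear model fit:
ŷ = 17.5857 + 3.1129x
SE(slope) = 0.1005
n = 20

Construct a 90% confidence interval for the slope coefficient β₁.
The 90% CI for β₁ is (2.9386, 3.2872)

Confidence interval for the slope:

The 90% CI for β₁ is: β̂₁ ± t*(α/2, n-2) × SE(β̂₁)

Step 1: Find critical t-value
- Confidence level = 0.9
- Degrees of freedom = n - 2 = 20 - 2 = 18
- t*(α/2, 18) = 1.7341

Step 2: Calculate margin of error
Margin = 1.7341 × 0.1005 = 0.1743

Step 3: Construct interval
CI = 3.1129 ± 0.1743
CI = (2.9386, 3.2872)

Interpretation: each one-unit increase in x is associated with a change in mean y of between 2.9386 and 3.2872, with 90% confidence.
Since 0 is outside the interval, a two-sided test at α = 0.10 would reject H₀: β₁ = 0.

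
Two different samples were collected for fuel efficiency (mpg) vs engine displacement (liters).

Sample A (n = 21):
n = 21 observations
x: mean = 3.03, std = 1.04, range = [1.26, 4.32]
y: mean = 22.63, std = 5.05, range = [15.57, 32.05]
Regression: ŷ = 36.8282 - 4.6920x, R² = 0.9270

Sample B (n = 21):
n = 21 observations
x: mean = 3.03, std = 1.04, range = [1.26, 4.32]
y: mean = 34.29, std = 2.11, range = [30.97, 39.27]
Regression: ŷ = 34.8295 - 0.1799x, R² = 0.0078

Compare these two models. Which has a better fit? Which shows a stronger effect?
Model A has the better fit (R² = 0.9270 vs 0.0078). Model A shows the stronger effect (|β₁| = 4.6920 vs 0.1799).

Model Comparison:

Goodness of fit (R²):
- Model A: R² = 0.9270 → 92.70% of variance in fuel efficiency explained
- Model B: R² = 0.0078 → 0.78% of variance in fuel efficiency explained
- 0.9270 > 0.0078 → Model A has the better fit

Strength of effect — compare |β₁|:
- Model A: β₁ = -4.6920 → predicted fuel efficiency falls 4.6920 mpg per additional liter of engine displacement
- Model B: β₁ = -0.1799 → predicted fuel efficiency falls 0.1799 mpg per additional liter of engine displacement
- |-4.6920| > |-0.1799| → Model A shows the stronger marginal effect

Notes:
- The two samples could reflect different populations, time periods, or measurement quality.
- A steeper slope doesn't make a better model if the scatter around the line is large.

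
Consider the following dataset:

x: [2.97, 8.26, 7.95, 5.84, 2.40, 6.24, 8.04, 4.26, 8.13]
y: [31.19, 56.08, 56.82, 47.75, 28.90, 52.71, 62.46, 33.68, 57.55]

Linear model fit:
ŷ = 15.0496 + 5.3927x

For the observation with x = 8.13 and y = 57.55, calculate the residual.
Residual = -1.3423

The residual is the difference between the actual value and the predicted value:

Residual = y - ŷ

Step 1: Calculate predicted value
ŷ = 15.0496 + 5.3927 × 8.13
ŷ = 58.8923

Step 2: Calculate residual
Residual = 57.55 - 58.8923
Residual = -1.3423

Sign check: y < ŷ, so the point is below the line and the fit overestimates here.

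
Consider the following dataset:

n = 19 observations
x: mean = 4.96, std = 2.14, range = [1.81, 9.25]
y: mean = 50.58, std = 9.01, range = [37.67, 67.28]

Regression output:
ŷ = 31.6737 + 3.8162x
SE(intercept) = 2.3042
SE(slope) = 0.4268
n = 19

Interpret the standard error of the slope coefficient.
The slope 3.8162 is pinned down to within about ±0.4268 (one SE) by these data — relative uncertainty 11.2%, i.e. precise.

What SE measures:
- The standard error quantifies the sampling variability of the coefficient estimate
- It is the estimated standard deviation of β̂₁ across hypothetical repeated samples of the same size
- Smaller SE → more precise estimate

Relative precision:
- SE / |β̂₁| = 0.4268 / 3.8162 = 11.2%
- Rule of thumb (under 20%: precise; 20% to under 50%: moderately precise; 50% or more: imprecise) → precise

Rough 95% range (±2 SE): 3.8162 ± 0.8536 → (2.9626, 4.6698).

What drives SE(β̂₁): more residual scatter → larger SE.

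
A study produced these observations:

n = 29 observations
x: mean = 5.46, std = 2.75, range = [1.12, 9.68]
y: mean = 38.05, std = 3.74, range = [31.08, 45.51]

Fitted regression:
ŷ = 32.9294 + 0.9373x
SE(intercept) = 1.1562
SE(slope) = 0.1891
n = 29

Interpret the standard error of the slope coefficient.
SE(β̂₁) = 0.1891 is the estimated standard deviation of the slope estimate across repeated samples; relative to β̂₁ = 0.9373 that is 20.2%, a moderately precise estimate.

SE(β̂₁) = s / √Sxx, where s is the residual standard deviation and Sxx = Σ(x − x̄)². It is the yardstick for how far β̂₁ = 0.9373 could plausibly be from the true slope.

Relative precision:
- SE / |β̂₁| = 0.1891 / 0.9373 = 20.2%
- Rule of thumb (under 20%: precise; 20% to under 50%: moderately precise; 50% or more: imprecise) → moderately precise

Rough 95% range (±2 SE): 0.9373 ± 0.3782 → (0.5591, 1.3155).

What drives SE(β̂₁): wider spread of x values → smaller SE; larger n (here n = 29) → smaller SE.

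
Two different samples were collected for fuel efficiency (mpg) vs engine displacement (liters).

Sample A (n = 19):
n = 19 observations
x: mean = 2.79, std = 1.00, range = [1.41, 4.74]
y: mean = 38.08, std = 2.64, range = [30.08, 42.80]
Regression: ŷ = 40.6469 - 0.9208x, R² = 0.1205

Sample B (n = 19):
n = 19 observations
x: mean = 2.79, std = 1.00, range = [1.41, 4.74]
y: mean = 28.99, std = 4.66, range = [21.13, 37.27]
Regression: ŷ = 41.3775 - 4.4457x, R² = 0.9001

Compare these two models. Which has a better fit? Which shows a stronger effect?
Model B has the better fit (R² = 0.9001 vs 0.1205). Model B shows the stronger effect (|β₁| = 4.4457 vs 0.9208).

Model Comparison:

Goodness of fit (R²):
- Model A: R² = 0.1205 → 12.05% of variance in fuel efficiency explained
- Model B: R² = 0.9001 → 90.01% of variance in fuel efficiency explained
- 0.9001 > 0.1205 → Model B has the better fit

Strength of effect — compare |β₁|:
- Model A: β₁ = -0.9208 → predicted fuel efficiency falls 0.9208 mpg per additional liter of engine displacement
- Model B: β₁ = -4.4457 → predicted fuel efficiency falls 4.4457 mpg per additional liter of engine displacement
- |-0.9208| < |-4.4457| → Model B shows the stronger marginal effect

Notes:
- A steeper slope doesn't make a better model if the scatter around the line is large.
- A better fit (higher R²) doesn't necessarily mean a more important relationship.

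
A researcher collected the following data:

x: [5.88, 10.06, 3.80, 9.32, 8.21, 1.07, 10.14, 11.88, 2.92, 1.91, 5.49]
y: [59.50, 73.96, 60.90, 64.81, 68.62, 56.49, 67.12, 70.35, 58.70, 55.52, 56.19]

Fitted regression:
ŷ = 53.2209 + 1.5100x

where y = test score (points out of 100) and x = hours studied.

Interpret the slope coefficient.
For each additional hour of study time, predicted test score increases by approximately 1.5100 points.

β₁ = 1.5100 is the change in predicted test score (points) per additional hour of study time.

Interpretation:
- Study time up by 1 hour → predicted test score increases by 1.5100 points
- This is a linear approximation: the same per-unit change is assumed across the whole observed x range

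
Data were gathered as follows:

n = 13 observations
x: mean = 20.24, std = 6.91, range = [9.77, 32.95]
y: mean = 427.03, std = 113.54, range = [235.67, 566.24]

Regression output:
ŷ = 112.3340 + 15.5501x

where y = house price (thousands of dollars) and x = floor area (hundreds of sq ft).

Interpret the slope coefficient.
On average, house price is about 15.5501 thousand dollars higher for every extra hundred sq ft of floor area.

The slope coefficient β₁ = 15.5501 represents the marginal effect of floor area on house price.

Interpretation:
- Floor area up by 1 hundred sq ft → predicted house price increases by 15.5501 thousand dollars
- The effect is assumed constant over the observed range of x (linearity)

The intercept β₀ = 112.3340 is the predicted house price when floor area = 0; since the smallest observed x is 9.77, this is an extrapolation and mainly anchors the line.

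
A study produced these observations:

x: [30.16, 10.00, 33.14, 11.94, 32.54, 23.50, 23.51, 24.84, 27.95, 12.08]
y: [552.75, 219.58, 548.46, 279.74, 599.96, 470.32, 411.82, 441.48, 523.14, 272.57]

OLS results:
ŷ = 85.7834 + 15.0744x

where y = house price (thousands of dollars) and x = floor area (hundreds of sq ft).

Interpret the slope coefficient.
An increase of one hundred sq ft in floor area is associated with a 15.0744 thousand dollars increase in predicted house price.

The slope β₁ = 15.0744 gives the rate at which the fitted house price changes with floor area.

Interpretation:
- Floor area up by 1 hundred sq ft → predicted house price increases by 15.0744 thousand dollars
- This is a linear approximation: the same per-unit change is assumed across the whole observed x range
- The slope describes association in these data, not necessarily a causal effect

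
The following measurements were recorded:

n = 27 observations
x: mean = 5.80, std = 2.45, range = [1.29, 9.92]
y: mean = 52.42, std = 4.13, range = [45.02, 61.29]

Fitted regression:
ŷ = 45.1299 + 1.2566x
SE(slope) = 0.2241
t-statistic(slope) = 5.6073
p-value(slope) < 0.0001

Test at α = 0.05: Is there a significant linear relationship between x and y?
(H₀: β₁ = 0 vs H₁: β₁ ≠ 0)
p-value < 0.0001 < α = 0.05, so we reject H₀. The relationship is significant.

Hypothesis test for the slope coefficient:

H₀: β₁ = 0 (no linear relationship)
H₁: β₁ ≠ 0 (linear relationship exists)

Test statistic: t = β̂₁ / SE(β̂₁) = 1.2566 / 0.2241 = 5.6073

The p-value (<0.0001) is the probability, under H₀, of a t-statistic at least as extreme as |t| = 5.6073 (two-sided, df = n − 2 = 25).

Decision rule: reject H₀ if p-value < α.
p-value < 0.0001 < α = 0.05 → reject H₀.

Conclusion: the linear association between x and y is significant at the 5% level.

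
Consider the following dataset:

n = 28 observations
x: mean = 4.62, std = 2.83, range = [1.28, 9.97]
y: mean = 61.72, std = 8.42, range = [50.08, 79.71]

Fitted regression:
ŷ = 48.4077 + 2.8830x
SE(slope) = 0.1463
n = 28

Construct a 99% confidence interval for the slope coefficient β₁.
The 99% CI for β₁ is (2.4765, 3.2895)

Confidence interval for the slope:

The 99% CI for β₁ is: β̂₁ ± t*(α/2, n-2) × SE(β̂₁)

Step 1: Find critical t-value
- Confidence level = 0.99
- Degrees of freedom = n - 2 = 28 - 2 = 26
- t*(α/2, 26) = 2.7787

Step 2: Calculate margin of error
Margin = 2.7787 × 0.1463 = 0.4065

Step 3: Construct interval
CI = 2.8830 ± 0.4065
CI = (2.4765, 3.2895)

Interpretation: intervals built this way capture the true β₁ in 99% of repeated samples; here the plausible range for the per-unit effect of x on y is 2.4765 to 3.2895.
Since 0 is outside the interval, a two-sided test at α = 0.01 would reject H₀: β₁ = 0.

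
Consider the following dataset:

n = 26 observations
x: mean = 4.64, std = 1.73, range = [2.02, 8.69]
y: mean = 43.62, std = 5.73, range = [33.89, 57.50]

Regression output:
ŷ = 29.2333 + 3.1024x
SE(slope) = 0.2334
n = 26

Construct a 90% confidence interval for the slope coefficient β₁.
The 90% CI for β₁ is (2.7031, 3.5017)

Confidence interval for the slope:

The 90% CI for β₁ is: β̂₁ ± t*(α/2, n-2) × SE(β̂₁)

Step 1: Find critical t-value
- Confidence level = 0.9
- Degrees of freedom = n - 2 = 26 - 2 = 24
- t*(α/2, 24) = 1.7109

Step 2: Calculate margin of error
Margin = 1.7109 × 0.2334 = 0.3993

Step 3: Construct interval
CI = 3.1024 ± 0.3993
CI = (2.7031, 3.5017)

Interpretation: We are 90% confident that the true slope β₁ lies between 2.7031 and 3.5017.
Since 0 is outside the interval, a two-sided test at α = 0.10 would reject H₀: β₁ = 0.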